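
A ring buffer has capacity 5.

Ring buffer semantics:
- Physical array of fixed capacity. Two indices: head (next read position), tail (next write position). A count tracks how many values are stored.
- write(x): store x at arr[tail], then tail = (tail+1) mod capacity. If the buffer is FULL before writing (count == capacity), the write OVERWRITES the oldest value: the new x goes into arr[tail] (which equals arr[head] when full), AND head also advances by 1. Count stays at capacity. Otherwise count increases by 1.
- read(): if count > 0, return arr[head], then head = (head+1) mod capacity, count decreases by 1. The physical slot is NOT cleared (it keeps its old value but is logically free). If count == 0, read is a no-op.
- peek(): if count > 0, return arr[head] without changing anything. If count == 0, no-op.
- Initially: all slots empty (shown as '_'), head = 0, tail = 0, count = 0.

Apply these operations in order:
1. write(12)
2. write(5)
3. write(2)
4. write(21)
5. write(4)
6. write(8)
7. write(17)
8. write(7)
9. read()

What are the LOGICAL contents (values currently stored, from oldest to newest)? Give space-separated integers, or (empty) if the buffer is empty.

After op 1 (write(12)): arr=[12 _ _ _ _] head=0 tail=1 count=1
After op 2 (write(5)): arr=[12 5 _ _ _] head=0 tail=2 count=2
After op 3 (write(2)): arr=[12 5 2 _ _] head=0 tail=3 count=3
After op 4 (write(21)): arr=[12 5 2 21 _] head=0 tail=4 count=4
After op 5 (write(4)): arr=[12 5 2 21 4] head=0 tail=0 count=5
After op 6 (write(8)): arr=[8 5 2 21 4] head=1 tail=1 count=5
After op 7 (write(17)): arr=[8 17 2 21 4] head=2 tail=2 count=5
After op 8 (write(7)): arr=[8 17 7 21 4] head=3 tail=3 count=5
After op 9 (read()): arr=[8 17 7 21 4] head=4 tail=3 count=4

Answer: 4 8 17 7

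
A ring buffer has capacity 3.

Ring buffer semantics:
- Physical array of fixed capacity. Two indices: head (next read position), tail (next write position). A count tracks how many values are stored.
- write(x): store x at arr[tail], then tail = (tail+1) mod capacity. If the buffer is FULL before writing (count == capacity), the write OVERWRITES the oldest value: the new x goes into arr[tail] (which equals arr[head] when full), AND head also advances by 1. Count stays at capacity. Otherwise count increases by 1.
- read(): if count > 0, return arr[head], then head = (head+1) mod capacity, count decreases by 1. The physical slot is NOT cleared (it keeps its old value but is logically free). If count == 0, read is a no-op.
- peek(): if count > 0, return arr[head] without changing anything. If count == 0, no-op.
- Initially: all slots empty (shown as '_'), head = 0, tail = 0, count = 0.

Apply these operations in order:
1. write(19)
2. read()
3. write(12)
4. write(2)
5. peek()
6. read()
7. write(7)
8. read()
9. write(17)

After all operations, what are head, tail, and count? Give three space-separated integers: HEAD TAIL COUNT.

Answer: 0 2 2

Derivation:
After op 1 (write(19)): arr=[19 _ _] head=0 tail=1 count=1
After op 2 (read()): arr=[19 _ _] head=1 tail=1 count=0
After op 3 (write(12)): arr=[19 12 _] head=1 tail=2 count=1
After op 4 (write(2)): arr=[19 12 2] head=1 tail=0 count=2
After op 5 (peek()): arr=[19 12 2] head=1 tail=0 count=2
After op 6 (read()): arr=[19 12 2] head=2 tail=0 count=1
After op 7 (write(7)): arr=[7 12 2] head=2 tail=1 count=2
After op 8 (read()): arr=[7 12 2] head=0 tail=1 count=1
After op 9 (write(17)): arr=[7 17 2] head=0 tail=2 count=2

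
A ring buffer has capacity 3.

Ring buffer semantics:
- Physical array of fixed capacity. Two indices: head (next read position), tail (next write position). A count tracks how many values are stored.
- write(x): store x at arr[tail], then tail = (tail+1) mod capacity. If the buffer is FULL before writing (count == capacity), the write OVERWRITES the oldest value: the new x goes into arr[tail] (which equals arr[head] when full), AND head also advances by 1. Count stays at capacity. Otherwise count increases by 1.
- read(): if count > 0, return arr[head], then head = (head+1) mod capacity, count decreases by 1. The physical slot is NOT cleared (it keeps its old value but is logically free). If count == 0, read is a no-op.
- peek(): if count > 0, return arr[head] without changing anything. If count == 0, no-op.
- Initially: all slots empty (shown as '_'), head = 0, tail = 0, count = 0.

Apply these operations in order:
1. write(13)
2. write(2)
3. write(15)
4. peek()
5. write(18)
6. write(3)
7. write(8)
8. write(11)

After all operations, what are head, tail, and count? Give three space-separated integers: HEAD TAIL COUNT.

Answer: 1 1 3

Derivation:
After op 1 (write(13)): arr=[13 _ _] head=0 tail=1 count=1
After op 2 (write(2)): arr=[13 2 _] head=0 tail=2 count=2
After op 3 (write(15)): arr=[13 2 15] head=0 tail=0 count=3
After op 4 (peek()): arr=[13 2 15] head=0 tail=0 count=3
After op 5 (write(18)): arr=[18 2 15] head=1 tail=1 count=3
After op 6 (write(3)): arr=[18 3 15] head=2 tail=2 count=3
After op 7 (write(8)): arr=[18 3 8] head=0 tail=0 count=3
After op 8 (write(11)): arr=[11 3 8] head=1 tail=1 count=3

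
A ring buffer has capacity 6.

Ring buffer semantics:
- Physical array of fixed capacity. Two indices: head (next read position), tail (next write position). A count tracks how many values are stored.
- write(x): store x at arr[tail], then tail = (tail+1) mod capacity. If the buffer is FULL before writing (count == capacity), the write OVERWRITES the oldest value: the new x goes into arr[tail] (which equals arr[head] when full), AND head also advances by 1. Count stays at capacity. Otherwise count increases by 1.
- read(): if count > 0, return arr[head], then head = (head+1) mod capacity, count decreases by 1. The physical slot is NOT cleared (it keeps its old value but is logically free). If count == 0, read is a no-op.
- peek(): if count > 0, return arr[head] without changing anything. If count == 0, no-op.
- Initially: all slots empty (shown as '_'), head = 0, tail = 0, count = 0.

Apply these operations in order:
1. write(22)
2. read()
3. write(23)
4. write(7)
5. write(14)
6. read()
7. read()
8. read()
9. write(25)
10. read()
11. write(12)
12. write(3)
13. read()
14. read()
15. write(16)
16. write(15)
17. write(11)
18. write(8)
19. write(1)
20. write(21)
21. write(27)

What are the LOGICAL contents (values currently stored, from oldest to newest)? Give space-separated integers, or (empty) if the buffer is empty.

After op 1 (write(22)): arr=[22 _ _ _ _ _] head=0 tail=1 count=1
After op 2 (read()): arr=[22 _ _ _ _ _] head=1 tail=1 count=0
After op 3 (write(23)): arr=[22 23 _ _ _ _] head=1 tail=2 count=1
After op 4 (write(7)): arr=[22 23 7 _ _ _] head=1 tail=3 count=2
After op 5 (write(14)): arr=[22 23 7 14 _ _] head=1 tail=4 count=3
After op 6 (read()): arr=[22 23 7 14 _ _] head=2 tail=4 count=2
After op 7 (read()): arr=[22 23 7 14 _ _] head=3 tail=4 count=1
After op 8 (read()): arr=[22 23 7 14 _ _] head=4 tail=4 count=0
After op 9 (write(25)): arr=[22 23 7 14 25 _] head=4 tail=5 count=1
After op 10 (read()): arr=[22 23 7 14 25 _] head=5 tail=5 count=0
After op 11 (write(12)): arr=[22 23 7 14 25 12] head=5 tail=0 count=1
After op 12 (write(3)): arr=[3 23 7 14 25 12] head=5 tail=1 count=2
After op 13 (read()): arr=[3 23 7 14 25 12] head=0 tail=1 count=1
After op 14 (read()): arr=[3 23 7 14 25 12] head=1 tail=1 count=0
After op 15 (write(16)): arr=[3 16 7 14 25 12] head=1 tail=2 count=1
After op 16 (write(15)): arr=[3 16 15 14 25 12] head=1 tail=3 count=2
After op 17 (write(11)): arr=[3 16 15 11 25 12] head=1 tail=4 count=3
After op 18 (write(8)): arr=[3 16 15 11 8 12] head=1 tail=5 count=4
After op 19 (write(1)): arr=[3 16 15 11 8 1] head=1 tail=0 count=5
After op 20 (write(21)): arr=[21 16 15 11 8 1] head=1 tail=1 count=6
After op 21 (write(27)): arr=[21 27 15 11 8 1] head=2 tail=2 count=6

Answer: 15 11 8 1 21 27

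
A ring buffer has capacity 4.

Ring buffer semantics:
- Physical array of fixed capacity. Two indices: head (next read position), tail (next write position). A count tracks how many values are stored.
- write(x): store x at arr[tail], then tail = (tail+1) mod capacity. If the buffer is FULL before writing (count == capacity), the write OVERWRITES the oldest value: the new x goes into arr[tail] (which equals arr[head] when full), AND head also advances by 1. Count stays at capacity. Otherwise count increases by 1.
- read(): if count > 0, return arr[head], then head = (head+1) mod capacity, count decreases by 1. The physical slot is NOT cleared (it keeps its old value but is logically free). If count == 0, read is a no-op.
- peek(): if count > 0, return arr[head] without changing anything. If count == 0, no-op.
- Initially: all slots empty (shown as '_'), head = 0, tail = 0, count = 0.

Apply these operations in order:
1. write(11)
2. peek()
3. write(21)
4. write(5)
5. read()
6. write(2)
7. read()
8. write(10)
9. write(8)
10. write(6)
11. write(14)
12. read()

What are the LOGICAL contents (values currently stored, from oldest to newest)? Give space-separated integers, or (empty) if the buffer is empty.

After op 1 (write(11)): arr=[11 _ _ _] head=0 tail=1 count=1
After op 2 (peek()): arr=[11 _ _ _] head=0 tail=1 count=1
After op 3 (write(21)): arr=[11 21 _ _] head=0 tail=2 count=2
After op 4 (write(5)): arr=[11 21 5 _] head=0 tail=3 count=3
After op 5 (read()): arr=[11 21 5 _] head=1 tail=3 count=2
After op 6 (write(2)): arr=[11 21 5 2] head=1 tail=0 count=3
After op 7 (read()): arr=[11 21 5 2] head=2 tail=0 count=2
After op 8 (write(10)): arr=[10 21 5 2] head=2 tail=1 count=3
After op 9 (write(8)): arr=[10 8 5 2] head=2 tail=2 count=4
After op 10 (write(6)): arr=[10 8 6 2] head=3 tail=3 count=4
After op 11 (write(14)): arr=[10 8 6 14] head=0 tail=0 count=4
After op 12 (read()): arr=[10 8 6 14] head=1 tail=0 count=3

Answer: 8 6 14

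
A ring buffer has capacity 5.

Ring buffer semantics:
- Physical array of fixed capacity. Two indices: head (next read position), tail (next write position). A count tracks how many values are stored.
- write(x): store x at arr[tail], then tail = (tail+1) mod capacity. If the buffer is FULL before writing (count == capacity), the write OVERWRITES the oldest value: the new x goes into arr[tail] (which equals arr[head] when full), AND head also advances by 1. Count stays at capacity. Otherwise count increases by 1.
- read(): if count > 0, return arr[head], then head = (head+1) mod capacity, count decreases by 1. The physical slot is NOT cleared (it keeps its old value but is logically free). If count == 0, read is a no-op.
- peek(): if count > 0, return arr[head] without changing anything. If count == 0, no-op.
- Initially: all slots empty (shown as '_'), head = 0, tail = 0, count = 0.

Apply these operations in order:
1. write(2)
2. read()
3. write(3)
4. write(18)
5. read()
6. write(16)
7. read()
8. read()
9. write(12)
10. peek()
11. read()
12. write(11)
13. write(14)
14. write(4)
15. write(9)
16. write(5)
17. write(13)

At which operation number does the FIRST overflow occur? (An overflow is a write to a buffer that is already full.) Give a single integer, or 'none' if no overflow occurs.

Answer: 17

Derivation:
After op 1 (write(2)): arr=[2 _ _ _ _] head=0 tail=1 count=1
After op 2 (read()): arr=[2 _ _ _ _] head=1 tail=1 count=0
After op 3 (write(3)): arr=[2 3 _ _ _] head=1 tail=2 count=1
After op 4 (write(18)): arr=[2 3 18 _ _] head=1 tail=3 count=2
After op 5 (read()): arr=[2 3 18 _ _] head=2 tail=3 count=1
After op 6 (write(16)): arr=[2 3 18 16 _] head=2 tail=4 count=2
After op 7 (read()): arr=[2 3 18 16 _] head=3 tail=4 count=1
After op 8 (read()): arr=[2 3 18 16 _] head=4 tail=4 count=0
After op 9 (write(12)): arr=[2 3 18 16 12] head=4 tail=0 count=1
After op 10 (peek()): arr=[2 3 18 16 12] head=4 tail=0 count=1
After op 11 (read()): arr=[2 3 18 16 12] head=0 tail=0 count=0
After op 12 (write(11)): arr=[11 3 18 16 12] head=0 tail=1 count=1
After op 13 (write(14)): arr=[11 14 18 16 12] head=0 tail=2 count=2
After op 14 (write(4)): arr=[11 14 4 16 12] head=0 tail=3 count=3
After op 15 (write(9)): arr=[11 14 4 9 12] head=0 tail=4 count=4
After op 16 (write(5)): arr=[11 14 4 9 5] head=0 tail=0 count=5
After op 17 (write(13)): arr=[13 14 4 9 5] head=1 tail=1 count=5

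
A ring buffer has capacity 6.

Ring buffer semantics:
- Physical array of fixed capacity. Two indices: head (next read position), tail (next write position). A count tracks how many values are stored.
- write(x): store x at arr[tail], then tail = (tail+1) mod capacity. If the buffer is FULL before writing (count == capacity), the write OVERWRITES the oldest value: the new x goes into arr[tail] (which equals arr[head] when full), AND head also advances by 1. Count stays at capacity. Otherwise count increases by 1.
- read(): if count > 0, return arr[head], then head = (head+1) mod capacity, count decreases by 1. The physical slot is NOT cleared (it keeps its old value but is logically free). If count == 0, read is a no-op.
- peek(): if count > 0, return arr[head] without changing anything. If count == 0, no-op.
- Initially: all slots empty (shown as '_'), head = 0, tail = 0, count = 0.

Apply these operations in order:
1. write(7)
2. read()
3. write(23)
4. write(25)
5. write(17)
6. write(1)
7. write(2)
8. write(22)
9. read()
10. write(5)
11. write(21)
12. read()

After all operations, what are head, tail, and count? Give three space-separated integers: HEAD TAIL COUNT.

Answer: 4 3 5

Derivation:
After op 1 (write(7)): arr=[7 _ _ _ _ _] head=0 tail=1 count=1
After op 2 (read()): arr=[7 _ _ _ _ _] head=1 tail=1 count=0
After op 3 (write(23)): arr=[7 23 _ _ _ _] head=1 tail=2 count=1
After op 4 (write(25)): arr=[7 23 25 _ _ _] head=1 tail=3 count=2
After op 5 (write(17)): arr=[7 23 25 17 _ _] head=1 tail=4 count=3
After op 6 (write(1)): arr=[7 23 25 17 1 _] head=1 tail=5 count=4
After op 7 (write(2)): arr=[7 23 25 17 1 2] head=1 tail=0 count=5
After op 8 (write(22)): arr=[22 23 25 17 1 2] head=1 tail=1 count=6
After op 9 (read()): arr=[22 23 25 17 1 2] head=2 tail=1 count=5
After op 10 (write(5)): arr=[22 5 25 17 1 2] head=2 tail=2 count=6
After op 11 (write(21)): arr=[22 5 21 17 1 2] head=3 tail=3 count=6
After op 12 (read()): arr=[22 5 21 17 1 2] head=4 tail=3 count=5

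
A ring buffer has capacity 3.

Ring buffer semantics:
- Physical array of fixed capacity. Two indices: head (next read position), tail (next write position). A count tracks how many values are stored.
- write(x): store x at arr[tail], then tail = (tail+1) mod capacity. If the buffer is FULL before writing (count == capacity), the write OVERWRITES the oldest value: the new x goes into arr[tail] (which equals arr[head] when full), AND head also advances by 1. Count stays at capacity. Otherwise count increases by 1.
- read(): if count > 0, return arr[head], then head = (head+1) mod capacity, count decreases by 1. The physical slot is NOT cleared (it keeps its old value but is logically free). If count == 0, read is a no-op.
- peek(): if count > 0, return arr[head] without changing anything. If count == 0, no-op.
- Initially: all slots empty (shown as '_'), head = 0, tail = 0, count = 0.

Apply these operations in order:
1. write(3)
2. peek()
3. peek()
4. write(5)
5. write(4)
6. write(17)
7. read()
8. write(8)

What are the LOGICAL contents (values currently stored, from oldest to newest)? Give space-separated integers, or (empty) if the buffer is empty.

Answer: 4 17 8

Derivation:
After op 1 (write(3)): arr=[3 _ _] head=0 tail=1 count=1
After op 2 (peek()): arr=[3 _ _] head=0 tail=1 count=1
After op 3 (peek()): arr=[3 _ _] head=0 tail=1 count=1
After op 4 (write(5)): arr=[3 5 _] head=0 tail=2 count=2
After op 5 (write(4)): arr=[3 5 4] head=0 tail=0 count=3
After op 6 (write(17)): arr=[17 5 4] head=1 tail=1 count=3
After op 7 (read()): arr=[17 5 4] head=2 tail=1 count=2
After op 8 (write(8)): arr=[17 8 4] head=2 tail=2 count=3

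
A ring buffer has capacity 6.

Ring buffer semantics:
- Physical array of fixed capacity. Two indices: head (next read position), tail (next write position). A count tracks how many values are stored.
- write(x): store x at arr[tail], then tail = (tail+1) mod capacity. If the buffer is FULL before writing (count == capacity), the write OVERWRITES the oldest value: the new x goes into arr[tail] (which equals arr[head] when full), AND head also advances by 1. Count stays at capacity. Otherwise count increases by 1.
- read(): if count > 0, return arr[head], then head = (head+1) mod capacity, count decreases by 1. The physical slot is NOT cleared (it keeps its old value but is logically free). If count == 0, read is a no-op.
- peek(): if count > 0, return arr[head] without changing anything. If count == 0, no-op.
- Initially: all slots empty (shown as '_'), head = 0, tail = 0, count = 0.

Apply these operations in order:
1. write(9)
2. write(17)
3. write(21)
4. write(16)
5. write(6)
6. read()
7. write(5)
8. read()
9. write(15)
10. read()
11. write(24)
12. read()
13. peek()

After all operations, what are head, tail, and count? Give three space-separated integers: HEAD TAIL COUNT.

After op 1 (write(9)): arr=[9 _ _ _ _ _] head=0 tail=1 count=1
After op 2 (write(17)): arr=[9 17 _ _ _ _] head=0 tail=2 count=2
After op 3 (write(21)): arr=[9 17 21 _ _ _] head=0 tail=3 count=3
After op 4 (write(16)): arr=[9 17 21 16 _ _] head=0 tail=4 count=4
After op 5 (write(6)): arr=[9 17 21 16 6 _] head=0 tail=5 count=5
After op 6 (read()): arr=[9 17 21 16 6 _] head=1 tail=5 count=4
After op 7 (write(5)): arr=[9 17 21 16 6 5] head=1 tail=0 count=5
After op 8 (read()): arr=[9 17 21 16 6 5] head=2 tail=0 count=4
After op 9 (write(15)): arr=[15 17 21 16 6 5] head=2 tail=1 count=5
After op 10 (read()): arr=[15 17 21 16 6 5] head=3 tail=1 count=4
After op 11 (write(24)): arr=[15 24 21 16 6 5] head=3 tail=2 count=5
After op 12 (read()): arr=[15 24 21 16 6 5] head=4 tail=2 count=4
After op 13 (peek()): arr=[15 24 21 16 6 5] head=4 tail=2 count=4

Answer: 4 2 4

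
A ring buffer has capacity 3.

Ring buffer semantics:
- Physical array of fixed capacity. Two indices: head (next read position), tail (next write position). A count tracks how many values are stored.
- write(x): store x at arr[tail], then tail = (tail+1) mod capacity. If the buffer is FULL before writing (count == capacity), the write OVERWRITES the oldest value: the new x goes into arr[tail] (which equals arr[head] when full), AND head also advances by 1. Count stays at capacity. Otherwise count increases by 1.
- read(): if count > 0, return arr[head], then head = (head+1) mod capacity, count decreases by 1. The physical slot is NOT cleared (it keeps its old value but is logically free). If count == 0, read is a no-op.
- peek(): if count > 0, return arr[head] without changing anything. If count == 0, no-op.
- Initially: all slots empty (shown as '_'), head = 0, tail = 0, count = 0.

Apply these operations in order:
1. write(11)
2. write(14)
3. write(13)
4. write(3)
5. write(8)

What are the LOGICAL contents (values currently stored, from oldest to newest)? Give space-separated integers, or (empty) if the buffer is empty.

Answer: 13 3 8

Derivation:
After op 1 (write(11)): arr=[11 _ _] head=0 tail=1 count=1
After op 2 (write(14)): arr=[11 14 _] head=0 tail=2 count=2
After op 3 (write(13)): arr=[11 14 13] head=0 tail=0 count=3
After op 4 (write(3)): arr=[3 14 13] head=1 tail=1 count=3
After op 5 (write(8)): arr=[3 8 13] head=2 tail=2 count=3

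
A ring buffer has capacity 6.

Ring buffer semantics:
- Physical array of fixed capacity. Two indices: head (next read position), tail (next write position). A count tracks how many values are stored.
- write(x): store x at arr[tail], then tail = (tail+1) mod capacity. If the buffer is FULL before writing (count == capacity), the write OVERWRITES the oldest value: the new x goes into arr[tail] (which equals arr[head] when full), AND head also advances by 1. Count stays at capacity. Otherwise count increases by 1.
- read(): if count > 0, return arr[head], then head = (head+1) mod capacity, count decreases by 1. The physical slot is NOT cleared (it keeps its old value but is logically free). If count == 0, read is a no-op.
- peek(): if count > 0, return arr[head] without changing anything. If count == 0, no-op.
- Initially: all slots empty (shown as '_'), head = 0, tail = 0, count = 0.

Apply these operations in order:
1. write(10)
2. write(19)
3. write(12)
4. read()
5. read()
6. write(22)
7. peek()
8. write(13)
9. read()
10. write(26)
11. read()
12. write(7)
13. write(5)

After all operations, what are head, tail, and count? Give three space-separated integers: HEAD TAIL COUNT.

After op 1 (write(10)): arr=[10 _ _ _ _ _] head=0 tail=1 count=1
After op 2 (write(19)): arr=[10 19 _ _ _ _] head=0 tail=2 count=2
After op 3 (write(12)): arr=[10 19 12 _ _ _] head=0 tail=3 count=3
After op 4 (read()): arr=[10 19 12 _ _ _] head=1 tail=3 count=2
After op 5 (read()): arr=[10 19 12 _ _ _] head=2 tail=3 count=1
After op 6 (write(22)): arr=[10 19 12 22 _ _] head=2 tail=4 count=2
After op 7 (peek()): arr=[10 19 12 22 _ _] head=2 tail=4 count=2
After op 8 (write(13)): arr=[10 19 12 22 13 _] head=2 tail=5 count=3
After op 9 (read()): arr=[10 19 12 22 13 _] head=3 tail=5 count=2
After op 10 (write(26)): arr=[10 19 12 22 13 26] head=3 tail=0 count=3
After op 11 (read()): arr=[10 19 12 22 13 26] head=4 tail=0 count=2
After op 12 (write(7)): arr=[7 19 12 22 13 26] head=4 tail=1 count=3
After op 13 (write(5)): arr=[7 5 12 22 13 26] head=4 tail=2 count=4

Answer: 4 2 4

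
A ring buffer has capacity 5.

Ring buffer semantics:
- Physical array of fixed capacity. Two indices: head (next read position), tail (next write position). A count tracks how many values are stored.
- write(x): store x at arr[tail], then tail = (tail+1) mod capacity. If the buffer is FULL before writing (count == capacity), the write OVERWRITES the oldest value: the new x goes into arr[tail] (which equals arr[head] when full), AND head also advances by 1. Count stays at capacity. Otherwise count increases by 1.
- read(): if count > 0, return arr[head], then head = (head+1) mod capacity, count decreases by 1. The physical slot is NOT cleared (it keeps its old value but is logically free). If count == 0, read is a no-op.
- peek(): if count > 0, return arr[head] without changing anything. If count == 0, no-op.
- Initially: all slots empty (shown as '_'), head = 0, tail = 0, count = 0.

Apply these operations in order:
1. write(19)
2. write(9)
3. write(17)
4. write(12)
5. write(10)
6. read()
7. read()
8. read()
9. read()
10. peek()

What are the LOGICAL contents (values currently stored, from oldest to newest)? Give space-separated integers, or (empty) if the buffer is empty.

Answer: 10

Derivation:
After op 1 (write(19)): arr=[19 _ _ _ _] head=0 tail=1 count=1
After op 2 (write(9)): arr=[19 9 _ _ _] head=0 tail=2 count=2
After op 3 (write(17)): arr=[19 9 17 _ _] head=0 tail=3 count=3
After op 4 (write(12)): arr=[19 9 17 12 _] head=0 tail=4 count=4
After op 5 (write(10)): arr=[19 9 17 12 10] head=0 tail=0 count=5
After op 6 (read()): arr=[19 9 17 12 10] head=1 tail=0 count=4
After op 7 (read()): arr=[19 9 17 12 10] head=2 tail=0 count=3
After op 8 (read()): arr=[19 9 17 12 10] head=3 tail=0 count=2
After op 9 (read()): arr=[19 9 17 12 10] head=4 tail=0 count=1
After op 10 (peek()): arr=[19 9 17 12 10] head=4 tail=0 count=1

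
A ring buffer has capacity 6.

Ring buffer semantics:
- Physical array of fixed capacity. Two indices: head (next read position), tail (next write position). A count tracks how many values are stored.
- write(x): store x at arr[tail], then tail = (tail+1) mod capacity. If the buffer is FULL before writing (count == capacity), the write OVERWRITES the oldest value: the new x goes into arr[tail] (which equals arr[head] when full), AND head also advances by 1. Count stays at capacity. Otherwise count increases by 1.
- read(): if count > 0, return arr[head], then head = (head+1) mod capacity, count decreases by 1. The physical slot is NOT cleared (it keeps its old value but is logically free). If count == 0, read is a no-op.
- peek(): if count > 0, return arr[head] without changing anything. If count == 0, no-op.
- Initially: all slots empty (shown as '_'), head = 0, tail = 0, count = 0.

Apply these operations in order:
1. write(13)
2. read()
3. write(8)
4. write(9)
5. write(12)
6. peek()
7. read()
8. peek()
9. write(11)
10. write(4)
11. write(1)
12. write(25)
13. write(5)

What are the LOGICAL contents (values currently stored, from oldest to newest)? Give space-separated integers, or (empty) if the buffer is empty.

After op 1 (write(13)): arr=[13 _ _ _ _ _] head=0 tail=1 count=1
After op 2 (read()): arr=[13 _ _ _ _ _] head=1 tail=1 count=0
After op 3 (write(8)): arr=[13 8 _ _ _ _] head=1 tail=2 count=1
After op 4 (write(9)): arr=[13 8 9 _ _ _] head=1 tail=3 count=2
After op 5 (write(12)): arr=[13 8 9 12 _ _] head=1 tail=4 count=3
After op 6 (peek()): arr=[13 8 9 12 _ _] head=1 tail=4 count=3
After op 7 (read()): arr=[13 8 9 12 _ _] head=2 tail=4 count=2
After op 8 (peek()): arr=[13 8 9 12 _ _] head=2 tail=4 count=2
After op 9 (write(11)): arr=[13 8 9 12 11 _] head=2 tail=5 count=3
After op 10 (write(4)): arr=[13 8 9 12 11 4] head=2 tail=0 count=4
After op 11 (write(1)): arr=[1 8 9 12 11 4] head=2 tail=1 count=5
After op 12 (write(25)): arr=[1 25 9 12 11 4] head=2 tail=2 count=6
After op 13 (write(5)): arr=[1 25 5 12 11 4] head=3 tail=3 count=6

Answer: 12 11 4 1 25 5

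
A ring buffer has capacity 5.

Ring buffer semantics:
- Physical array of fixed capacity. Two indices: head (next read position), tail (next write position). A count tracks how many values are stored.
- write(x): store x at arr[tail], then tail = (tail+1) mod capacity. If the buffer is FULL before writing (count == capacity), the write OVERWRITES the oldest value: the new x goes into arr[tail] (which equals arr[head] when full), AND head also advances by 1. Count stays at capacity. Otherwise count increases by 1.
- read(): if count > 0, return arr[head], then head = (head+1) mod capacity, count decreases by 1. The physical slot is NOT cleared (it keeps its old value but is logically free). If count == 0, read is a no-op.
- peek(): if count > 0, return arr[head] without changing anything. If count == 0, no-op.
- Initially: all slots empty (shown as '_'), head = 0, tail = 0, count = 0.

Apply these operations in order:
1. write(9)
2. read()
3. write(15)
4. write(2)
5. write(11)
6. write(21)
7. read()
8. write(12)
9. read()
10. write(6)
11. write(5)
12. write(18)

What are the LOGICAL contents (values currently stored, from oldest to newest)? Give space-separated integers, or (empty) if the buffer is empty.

Answer: 21 12 6 5 18

Derivation:
After op 1 (write(9)): arr=[9 _ _ _ _] head=0 tail=1 count=1
After op 2 (read()): arr=[9 _ _ _ _] head=1 tail=1 count=0
After op 3 (write(15)): arr=[9 15 _ _ _] head=1 tail=2 count=1
After op 4 (write(2)): arr=[9 15 2 _ _] head=1 tail=3 count=2
After op 5 (write(11)): arr=[9 15 2 11 _] head=1 tail=4 count=3
After op 6 (write(21)): arr=[9 15 2 11 21] head=1 tail=0 count=4
After op 7 (read()): arr=[9 15 2 11 21] head=2 tail=0 count=3
After op 8 (write(12)): arr=[12 15 2 11 21] head=2 tail=1 count=4
After op 9 (read()): arr=[12 15 2 11 21] head=3 tail=1 count=3
After op 10 (write(6)): arr=[12 6 2 11 21] head=3 tail=2 count=4
After op 11 (write(5)): arr=[12 6 5 11 21] head=3 tail=3 count=5
After op 12 (write(18)): arr=[12 6 5 18 21] head=4 tail=4 count=5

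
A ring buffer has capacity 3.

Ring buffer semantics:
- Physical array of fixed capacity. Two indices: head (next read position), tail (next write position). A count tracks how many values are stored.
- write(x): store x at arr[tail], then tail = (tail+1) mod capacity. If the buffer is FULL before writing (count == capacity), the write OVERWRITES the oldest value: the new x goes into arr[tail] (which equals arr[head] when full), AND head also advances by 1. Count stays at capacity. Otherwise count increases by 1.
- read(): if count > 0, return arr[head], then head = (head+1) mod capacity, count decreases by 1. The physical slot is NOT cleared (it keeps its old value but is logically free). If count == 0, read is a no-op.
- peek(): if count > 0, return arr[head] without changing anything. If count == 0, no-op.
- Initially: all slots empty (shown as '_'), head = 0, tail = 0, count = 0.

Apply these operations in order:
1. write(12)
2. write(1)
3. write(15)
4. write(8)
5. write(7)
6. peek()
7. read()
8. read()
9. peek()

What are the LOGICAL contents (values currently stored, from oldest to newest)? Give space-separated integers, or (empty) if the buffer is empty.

After op 1 (write(12)): arr=[12 _ _] head=0 tail=1 count=1
After op 2 (write(1)): arr=[12 1 _] head=0 tail=2 count=2
After op 3 (write(15)): arr=[12 1 15] head=0 tail=0 count=3
After op 4 (write(8)): arr=[8 1 15] head=1 tail=1 count=3
After op 5 (write(7)): arr=[8 7 15] head=2 tail=2 count=3
After op 6 (peek()): arr=[8 7 15] head=2 tail=2 count=3
After op 7 (read()): arr=[8 7 15] head=0 tail=2 count=2
After op 8 (read()): arr=[8 7 15] head=1 tail=2 count=1
After op 9 (peek()): arr=[8 7 15] head=1 tail=2 count=1

Answer: 7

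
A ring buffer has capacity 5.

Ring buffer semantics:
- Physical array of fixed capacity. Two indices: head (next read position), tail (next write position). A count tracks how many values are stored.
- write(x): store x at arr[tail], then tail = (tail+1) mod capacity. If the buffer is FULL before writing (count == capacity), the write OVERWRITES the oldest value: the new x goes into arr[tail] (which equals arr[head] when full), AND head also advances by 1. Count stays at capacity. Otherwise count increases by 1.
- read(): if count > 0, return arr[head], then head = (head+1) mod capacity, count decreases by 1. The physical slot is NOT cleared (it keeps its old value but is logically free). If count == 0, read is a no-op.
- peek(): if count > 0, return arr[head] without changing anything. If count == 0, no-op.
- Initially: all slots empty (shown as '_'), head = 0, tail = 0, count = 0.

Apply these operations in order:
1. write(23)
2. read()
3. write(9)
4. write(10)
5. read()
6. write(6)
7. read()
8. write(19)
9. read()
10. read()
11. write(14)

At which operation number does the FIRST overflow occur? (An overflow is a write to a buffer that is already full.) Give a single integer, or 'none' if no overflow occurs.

After op 1 (write(23)): arr=[23 _ _ _ _] head=0 tail=1 count=1
After op 2 (read()): arr=[23 _ _ _ _] head=1 tail=1 count=0
After op 3 (write(9)): arr=[23 9 _ _ _] head=1 tail=2 count=1
After op 4 (write(10)): arr=[23 9 10 _ _] head=1 tail=3 count=2
After op 5 (read()): arr=[23 9 10 _ _] head=2 tail=3 count=1
After op 6 (write(6)): arr=[23 9 10 6 _] head=2 tail=4 count=2
After op 7 (read()): arr=[23 9 10 6 _] head=3 tail=4 count=1
After op 8 (write(19)): arr=[23 9 10 6 19] head=3 tail=0 count=2
After op 9 (read()): arr=[23 9 10 6 19] head=4 tail=0 count=1
After op 10 (read()): arr=[23 9 10 6 19] head=0 tail=0 count=0
After op 11 (write(14)): arr=[14 9 10 6 19] head=0 tail=1 count=1

Answer: none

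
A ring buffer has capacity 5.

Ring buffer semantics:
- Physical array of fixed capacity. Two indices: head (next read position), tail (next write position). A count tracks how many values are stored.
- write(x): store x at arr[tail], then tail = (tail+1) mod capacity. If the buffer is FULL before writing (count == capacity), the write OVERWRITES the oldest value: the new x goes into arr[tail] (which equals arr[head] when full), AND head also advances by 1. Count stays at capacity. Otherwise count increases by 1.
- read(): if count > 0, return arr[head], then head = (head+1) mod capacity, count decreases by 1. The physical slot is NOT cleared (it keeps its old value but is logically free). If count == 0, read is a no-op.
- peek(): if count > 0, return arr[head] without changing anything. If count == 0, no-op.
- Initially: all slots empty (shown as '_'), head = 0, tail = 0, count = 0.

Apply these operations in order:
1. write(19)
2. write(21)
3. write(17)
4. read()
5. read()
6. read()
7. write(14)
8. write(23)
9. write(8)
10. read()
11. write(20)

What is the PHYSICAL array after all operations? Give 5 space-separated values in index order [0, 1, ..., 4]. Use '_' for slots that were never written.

Answer: 8 20 17 14 23

Derivation:
After op 1 (write(19)): arr=[19 _ _ _ _] head=0 tail=1 count=1
After op 2 (write(21)): arr=[19 21 _ _ _] head=0 tail=2 count=2
After op 3 (write(17)): arr=[19 21 17 _ _] head=0 tail=3 count=3
After op 4 (read()): arr=[19 21 17 _ _] head=1 tail=3 count=2
After op 5 (read()): arr=[19 21 17 _ _] head=2 tail=3 count=1
After op 6 (read()): arr=[19 21 17 _ _] head=3 tail=3 count=0
After op 7 (write(14)): arr=[19 21 17 14 _] head=3 tail=4 count=1
After op 8 (write(23)): arr=[19 21 17 14 23] head=3 tail=0 count=2
After op 9 (write(8)): arr=[8 21 17 14 23] head=3 tail=1 count=3
After op 10 (read()): arr=[8 21 17 14 23] head=4 tail=1 count=2
After op 11 (write(20)): arr=[8 20 17 14 23] head=4 tail=2 count=3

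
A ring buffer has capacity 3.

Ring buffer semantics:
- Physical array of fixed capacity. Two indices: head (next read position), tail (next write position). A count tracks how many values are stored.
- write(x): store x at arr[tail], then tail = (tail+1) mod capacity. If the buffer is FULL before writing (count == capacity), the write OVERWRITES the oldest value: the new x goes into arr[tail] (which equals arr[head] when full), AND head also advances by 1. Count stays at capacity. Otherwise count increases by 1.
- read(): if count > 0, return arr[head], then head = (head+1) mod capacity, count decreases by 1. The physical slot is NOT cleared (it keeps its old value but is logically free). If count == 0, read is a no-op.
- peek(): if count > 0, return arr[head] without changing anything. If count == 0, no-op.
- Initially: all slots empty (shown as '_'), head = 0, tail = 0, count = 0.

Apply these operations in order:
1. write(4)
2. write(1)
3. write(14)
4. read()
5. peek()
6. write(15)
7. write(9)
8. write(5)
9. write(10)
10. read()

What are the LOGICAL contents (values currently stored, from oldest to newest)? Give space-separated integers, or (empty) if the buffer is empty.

Answer: 5 10

Derivation:
After op 1 (write(4)): arr=[4 _ _] head=0 tail=1 count=1
After op 2 (write(1)): arr=[4 1 _] head=0 tail=2 count=2
After op 3 (write(14)): arr=[4 1 14] head=0 tail=0 count=3
After op 4 (read()): arr=[4 1 14] head=1 tail=0 count=2
After op 5 (peek()): arr=[4 1 14] head=1 tail=0 count=2
After op 6 (write(15)): arr=[15 1 14] head=1 tail=1 count=3
After op 7 (write(9)): arr=[15 9 14] head=2 tail=2 count=3
After op 8 (write(5)): arr=[15 9 5] head=0 tail=0 count=3
After op 9 (write(10)): arr=[10 9 5] head=1 tail=1 count=3
After op 10 (read()): arr=[10 9 5] head=2 tail=1 count=2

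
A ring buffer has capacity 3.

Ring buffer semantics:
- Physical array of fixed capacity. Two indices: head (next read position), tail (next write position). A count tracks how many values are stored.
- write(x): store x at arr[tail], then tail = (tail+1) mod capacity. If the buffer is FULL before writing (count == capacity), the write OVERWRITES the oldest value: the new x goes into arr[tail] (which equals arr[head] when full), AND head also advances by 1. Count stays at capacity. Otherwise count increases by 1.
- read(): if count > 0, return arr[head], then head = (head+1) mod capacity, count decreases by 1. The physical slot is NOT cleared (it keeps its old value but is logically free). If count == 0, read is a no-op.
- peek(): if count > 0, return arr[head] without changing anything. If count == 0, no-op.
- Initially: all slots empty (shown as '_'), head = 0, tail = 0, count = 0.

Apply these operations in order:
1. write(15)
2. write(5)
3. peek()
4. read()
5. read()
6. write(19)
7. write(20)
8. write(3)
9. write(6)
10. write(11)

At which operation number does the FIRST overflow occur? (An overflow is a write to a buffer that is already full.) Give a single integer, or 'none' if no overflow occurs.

After op 1 (write(15)): arr=[15 _ _] head=0 tail=1 count=1
After op 2 (write(5)): arr=[15 5 _] head=0 tail=2 count=2
After op 3 (peek()): arr=[15 5 _] head=0 tail=2 count=2
After op 4 (read()): arr=[15 5 _] head=1 tail=2 count=1
After op 5 (read()): arr=[15 5 _] head=2 tail=2 count=0
After op 6 (write(19)): arr=[15 5 19] head=2 tail=0 count=1
After op 7 (write(20)): arr=[20 5 19] head=2 tail=1 count=2
After op 8 (write(3)): arr=[20 3 19] head=2 tail=2 count=3
After op 9 (write(6)): arr=[20 3 6] head=0 tail=0 count=3
After op 10 (write(11)): arr=[11 3 6] head=1 tail=1 count=3

Answer: 9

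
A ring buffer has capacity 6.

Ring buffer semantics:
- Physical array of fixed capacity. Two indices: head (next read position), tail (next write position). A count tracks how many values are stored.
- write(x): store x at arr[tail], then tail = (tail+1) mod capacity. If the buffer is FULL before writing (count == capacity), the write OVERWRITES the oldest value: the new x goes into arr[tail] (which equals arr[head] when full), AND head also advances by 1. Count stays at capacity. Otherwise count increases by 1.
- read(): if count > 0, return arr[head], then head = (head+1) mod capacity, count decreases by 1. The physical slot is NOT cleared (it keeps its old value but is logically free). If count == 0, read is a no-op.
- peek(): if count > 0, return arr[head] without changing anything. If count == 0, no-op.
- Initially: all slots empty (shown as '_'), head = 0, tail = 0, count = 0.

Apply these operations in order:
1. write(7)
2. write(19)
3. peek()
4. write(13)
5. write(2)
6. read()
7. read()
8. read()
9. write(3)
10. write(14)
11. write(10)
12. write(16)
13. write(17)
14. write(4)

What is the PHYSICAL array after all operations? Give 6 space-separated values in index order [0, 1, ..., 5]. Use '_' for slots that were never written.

After op 1 (write(7)): arr=[7 _ _ _ _ _] head=0 tail=1 count=1
After op 2 (write(19)): arr=[7 19 _ _ _ _] head=0 tail=2 count=2
After op 3 (peek()): arr=[7 19 _ _ _ _] head=0 tail=2 count=2
After op 4 (write(13)): arr=[7 19 13 _ _ _] head=0 tail=3 count=3
After op 5 (write(2)): arr=[7 19 13 2 _ _] head=0 tail=4 count=4
After op 6 (read()): arr=[7 19 13 2 _ _] head=1 tail=4 count=3
After op 7 (read()): arr=[7 19 13 2 _ _] head=2 tail=4 count=2
After op 8 (read()): arr=[7 19 13 2 _ _] head=3 tail=4 count=1
After op 9 (write(3)): arr=[7 19 13 2 3 _] head=3 tail=5 count=2
After op 10 (write(14)): arr=[7 19 13 2 3 14] head=3 tail=0 count=3
After op 11 (write(10)): arr=[10 19 13 2 3 14] head=3 tail=1 count=4
After op 12 (write(16)): arr=[10 16 13 2 3 14] head=3 tail=2 count=5
After op 13 (write(17)): arr=[10 16 17 2 3 14] head=3 tail=3 count=6
After op 14 (write(4)): arr=[10 16 17 4 3 14] head=4 tail=4 count=6

Answer: 10 16 17 4 3 14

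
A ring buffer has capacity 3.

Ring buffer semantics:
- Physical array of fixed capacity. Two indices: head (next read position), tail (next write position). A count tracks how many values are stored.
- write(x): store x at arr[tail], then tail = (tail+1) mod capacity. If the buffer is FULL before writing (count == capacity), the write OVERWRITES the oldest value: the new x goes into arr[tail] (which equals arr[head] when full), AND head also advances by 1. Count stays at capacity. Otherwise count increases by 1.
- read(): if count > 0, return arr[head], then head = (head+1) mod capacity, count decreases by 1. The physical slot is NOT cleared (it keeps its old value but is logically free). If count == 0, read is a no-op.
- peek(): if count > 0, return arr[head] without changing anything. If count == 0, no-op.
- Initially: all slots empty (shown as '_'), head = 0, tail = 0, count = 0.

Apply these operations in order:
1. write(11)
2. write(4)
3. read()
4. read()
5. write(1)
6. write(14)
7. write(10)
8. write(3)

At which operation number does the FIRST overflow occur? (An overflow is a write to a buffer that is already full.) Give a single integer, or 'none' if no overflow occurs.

After op 1 (write(11)): arr=[11 _ _] head=0 tail=1 count=1
After op 2 (write(4)): arr=[11 4 _] head=0 tail=2 count=2
After op 3 (read()): arr=[11 4 _] head=1 tail=2 count=1
After op 4 (read()): arr=[11 4 _] head=2 tail=2 count=0
After op 5 (write(1)): arr=[11 4 1] head=2 tail=0 count=1
After op 6 (write(14)): arr=[14 4 1] head=2 tail=1 count=2
After op 7 (write(10)): arr=[14 10 1] head=2 tail=2 count=3
After op 8 (write(3)): arr=[14 10 3] head=0 tail=0 count=3

Answer: 8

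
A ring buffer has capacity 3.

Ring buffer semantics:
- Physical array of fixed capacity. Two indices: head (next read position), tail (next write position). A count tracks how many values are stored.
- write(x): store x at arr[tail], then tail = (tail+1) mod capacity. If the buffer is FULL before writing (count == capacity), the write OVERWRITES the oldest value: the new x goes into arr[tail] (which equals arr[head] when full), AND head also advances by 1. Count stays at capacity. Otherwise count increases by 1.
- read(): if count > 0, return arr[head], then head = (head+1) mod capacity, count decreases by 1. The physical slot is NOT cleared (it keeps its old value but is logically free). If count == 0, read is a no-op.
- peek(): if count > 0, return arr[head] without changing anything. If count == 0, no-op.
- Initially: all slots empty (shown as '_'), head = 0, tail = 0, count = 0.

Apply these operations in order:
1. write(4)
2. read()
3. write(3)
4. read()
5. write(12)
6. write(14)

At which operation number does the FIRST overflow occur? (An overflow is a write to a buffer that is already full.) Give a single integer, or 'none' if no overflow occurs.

Answer: none

Derivation:
After op 1 (write(4)): arr=[4 _ _] head=0 tail=1 count=1
After op 2 (read()): arr=[4 _ _] head=1 tail=1 count=0
After op 3 (write(3)): arr=[4 3 _] head=1 tail=2 count=1
After op 4 (read()): arr=[4 3 _] head=2 tail=2 count=0
After op 5 (write(12)): arr=[4 3 12] head=2 tail=0 count=1
After op 6 (write(14)): arr=[14 3 12] head=2 tail=1 count=2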